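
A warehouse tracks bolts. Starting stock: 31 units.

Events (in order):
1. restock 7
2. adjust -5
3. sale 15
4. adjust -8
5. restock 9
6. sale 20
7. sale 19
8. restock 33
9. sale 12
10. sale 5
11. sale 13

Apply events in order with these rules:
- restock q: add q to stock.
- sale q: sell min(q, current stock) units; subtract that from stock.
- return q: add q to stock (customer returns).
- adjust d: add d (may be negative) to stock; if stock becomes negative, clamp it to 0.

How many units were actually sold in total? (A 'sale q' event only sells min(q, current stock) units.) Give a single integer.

Processing events:
Start: stock = 31
  Event 1 (restock 7): 31 + 7 = 38
  Event 2 (adjust -5): 38 + -5 = 33
  Event 3 (sale 15): sell min(15,33)=15. stock: 33 - 15 = 18. total_sold = 15
  Event 4 (adjust -8): 18 + -8 = 10
  Event 5 (restock 9): 10 + 9 = 19
  Event 6 (sale 20): sell min(20,19)=19. stock: 19 - 19 = 0. total_sold = 34
  Event 7 (sale 19): sell min(19,0)=0. stock: 0 - 0 = 0. total_sold = 34
  Event 8 (restock 33): 0 + 33 = 33
  Event 9 (sale 12): sell min(12,33)=12. stock: 33 - 12 = 21. total_sold = 46
  Event 10 (sale 5): sell min(5,21)=5. stock: 21 - 5 = 16. total_sold = 51
  Event 11 (sale 13): sell min(13,16)=13. stock: 16 - 13 = 3. total_sold = 64
Final: stock = 3, total_sold = 64

Answer: 64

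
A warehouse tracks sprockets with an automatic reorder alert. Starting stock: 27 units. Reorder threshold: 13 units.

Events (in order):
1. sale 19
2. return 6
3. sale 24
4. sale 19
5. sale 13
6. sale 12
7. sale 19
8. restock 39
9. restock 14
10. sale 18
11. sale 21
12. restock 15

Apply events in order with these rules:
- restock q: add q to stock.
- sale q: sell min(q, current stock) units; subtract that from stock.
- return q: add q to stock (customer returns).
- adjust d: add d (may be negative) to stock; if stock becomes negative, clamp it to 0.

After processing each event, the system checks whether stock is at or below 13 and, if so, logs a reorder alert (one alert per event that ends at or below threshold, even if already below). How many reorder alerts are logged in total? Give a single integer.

Processing events:
Start: stock = 27
  Event 1 (sale 19): sell min(19,27)=19. stock: 27 - 19 = 8. total_sold = 19
  Event 2 (return 6): 8 + 6 = 14
  Event 3 (sale 24): sell min(24,14)=14. stock: 14 - 14 = 0. total_sold = 33
  Event 4 (sale 19): sell min(19,0)=0. stock: 0 - 0 = 0. total_sold = 33
  Event 5 (sale 13): sell min(13,0)=0. stock: 0 - 0 = 0. total_sold = 33
  Event 6 (sale 12): sell min(12,0)=0. stock: 0 - 0 = 0. total_sold = 33
  Event 7 (sale 19): sell min(19,0)=0. stock: 0 - 0 = 0. total_sold = 33
  Event 8 (restock 39): 0 + 39 = 39
  Event 9 (restock 14): 39 + 14 = 53
  Event 10 (sale 18): sell min(18,53)=18. stock: 53 - 18 = 35. total_sold = 51
  Event 11 (sale 21): sell min(21,35)=21. stock: 35 - 21 = 14. total_sold = 72
  Event 12 (restock 15): 14 + 15 = 29
Final: stock = 29, total_sold = 72

Checking against threshold 13:
  After event 1: stock=8 <= 13 -> ALERT
  After event 2: stock=14 > 13
  After event 3: stock=0 <= 13 -> ALERT
  After event 4: stock=0 <= 13 -> ALERT
  After event 5: stock=0 <= 13 -> ALERT
  After event 6: stock=0 <= 13 -> ALERT
  After event 7: stock=0 <= 13 -> ALERT
  After event 8: stock=39 > 13
  After event 9: stock=53 > 13
  After event 10: stock=35 > 13
  After event 11: stock=14 > 13
  After event 12: stock=29 > 13
Alert events: [1, 3, 4, 5, 6, 7]. Count = 6

Answer: 6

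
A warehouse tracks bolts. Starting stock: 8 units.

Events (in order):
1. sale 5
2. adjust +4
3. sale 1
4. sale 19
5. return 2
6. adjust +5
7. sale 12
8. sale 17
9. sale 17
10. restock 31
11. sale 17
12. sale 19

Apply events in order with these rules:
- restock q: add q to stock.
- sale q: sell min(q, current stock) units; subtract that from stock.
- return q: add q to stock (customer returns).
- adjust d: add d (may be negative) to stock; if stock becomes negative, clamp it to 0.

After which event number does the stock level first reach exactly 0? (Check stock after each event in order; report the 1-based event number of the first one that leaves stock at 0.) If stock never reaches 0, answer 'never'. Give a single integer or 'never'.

Processing events:
Start: stock = 8
  Event 1 (sale 5): sell min(5,8)=5. stock: 8 - 5 = 3. total_sold = 5
  Event 2 (adjust +4): 3 + 4 = 7
  Event 3 (sale 1): sell min(1,7)=1. stock: 7 - 1 = 6. total_sold = 6
  Event 4 (sale 19): sell min(19,6)=6. stock: 6 - 6 = 0. total_sold = 12
  Event 5 (return 2): 0 + 2 = 2
  Event 6 (adjust +5): 2 + 5 = 7
  Event 7 (sale 12): sell min(12,7)=7. stock: 7 - 7 = 0. total_sold = 19
  Event 8 (sale 17): sell min(17,0)=0. stock: 0 - 0 = 0. total_sold = 19
  Event 9 (sale 17): sell min(17,0)=0. stock: 0 - 0 = 0. total_sold = 19
  Event 10 (restock 31): 0 + 31 = 31
  Event 11 (sale 17): sell min(17,31)=17. stock: 31 - 17 = 14. total_sold = 36
  Event 12 (sale 19): sell min(19,14)=14. stock: 14 - 14 = 0. total_sold = 50
Final: stock = 0, total_sold = 50

First zero at event 4.

Answer: 4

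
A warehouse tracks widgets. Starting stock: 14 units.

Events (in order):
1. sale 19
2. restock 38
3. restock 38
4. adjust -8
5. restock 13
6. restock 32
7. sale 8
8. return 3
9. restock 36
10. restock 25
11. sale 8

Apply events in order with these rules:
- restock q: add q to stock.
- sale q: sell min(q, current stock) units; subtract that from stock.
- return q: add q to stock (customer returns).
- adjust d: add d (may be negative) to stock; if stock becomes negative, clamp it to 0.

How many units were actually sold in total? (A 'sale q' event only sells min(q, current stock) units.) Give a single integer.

Answer: 30

Derivation:
Processing events:
Start: stock = 14
  Event 1 (sale 19): sell min(19,14)=14. stock: 14 - 14 = 0. total_sold = 14
  Event 2 (restock 38): 0 + 38 = 38
  Event 3 (restock 38): 38 + 38 = 76
  Event 4 (adjust -8): 76 + -8 = 68
  Event 5 (restock 13): 68 + 13 = 81
  Event 6 (restock 32): 81 + 32 = 113
  Event 7 (sale 8): sell min(8,113)=8. stock: 113 - 8 = 105. total_sold = 22
  Event 8 (return 3): 105 + 3 = 108
  Event 9 (restock 36): 108 + 36 = 144
  Event 10 (restock 25): 144 + 25 = 169
  Event 11 (sale 8): sell min(8,169)=8. stock: 169 - 8 = 161. total_sold = 30
Final: stock = 161, total_sold = 30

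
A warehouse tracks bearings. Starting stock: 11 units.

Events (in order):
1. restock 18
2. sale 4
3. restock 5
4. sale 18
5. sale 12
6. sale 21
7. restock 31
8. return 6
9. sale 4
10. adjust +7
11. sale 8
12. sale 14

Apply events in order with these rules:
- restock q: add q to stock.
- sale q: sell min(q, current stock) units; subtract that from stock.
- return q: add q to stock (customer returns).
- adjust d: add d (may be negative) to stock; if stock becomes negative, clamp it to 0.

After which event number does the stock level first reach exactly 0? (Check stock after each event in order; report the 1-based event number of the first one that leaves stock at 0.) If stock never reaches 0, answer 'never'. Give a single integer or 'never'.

Processing events:
Start: stock = 11
  Event 1 (restock 18): 11 + 18 = 29
  Event 2 (sale 4): sell min(4,29)=4. stock: 29 - 4 = 25. total_sold = 4
  Event 3 (restock 5): 25 + 5 = 30
  Event 4 (sale 18): sell min(18,30)=18. stock: 30 - 18 = 12. total_sold = 22
  Event 5 (sale 12): sell min(12,12)=12. stock: 12 - 12 = 0. total_sold = 34
  Event 6 (sale 21): sell min(21,0)=0. stock: 0 - 0 = 0. total_sold = 34
  Event 7 (restock 31): 0 + 31 = 31
  Event 8 (return 6): 31 + 6 = 37
  Event 9 (sale 4): sell min(4,37)=4. stock: 37 - 4 = 33. total_sold = 38
  Event 10 (adjust +7): 33 + 7 = 40
  Event 11 (sale 8): sell min(8,40)=8. stock: 40 - 8 = 32. total_sold = 46
  Event 12 (sale 14): sell min(14,32)=14. stock: 32 - 14 = 18. total_sold = 60
Final: stock = 18, total_sold = 60

First zero at event 5.

Answer: 5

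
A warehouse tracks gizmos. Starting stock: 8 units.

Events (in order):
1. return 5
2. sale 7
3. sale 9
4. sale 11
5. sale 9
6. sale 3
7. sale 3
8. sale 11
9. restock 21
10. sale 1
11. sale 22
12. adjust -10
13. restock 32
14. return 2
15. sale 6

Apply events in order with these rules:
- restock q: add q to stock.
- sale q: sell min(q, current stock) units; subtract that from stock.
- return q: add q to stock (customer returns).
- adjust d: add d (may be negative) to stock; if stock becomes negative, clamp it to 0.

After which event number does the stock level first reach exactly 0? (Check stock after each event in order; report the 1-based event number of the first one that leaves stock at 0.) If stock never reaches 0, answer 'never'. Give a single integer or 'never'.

Answer: 3

Derivation:
Processing events:
Start: stock = 8
  Event 1 (return 5): 8 + 5 = 13
  Event 2 (sale 7): sell min(7,13)=7. stock: 13 - 7 = 6. total_sold = 7
  Event 3 (sale 9): sell min(9,6)=6. stock: 6 - 6 = 0. total_sold = 13
  Event 4 (sale 11): sell min(11,0)=0. stock: 0 - 0 = 0. total_sold = 13
  Event 5 (sale 9): sell min(9,0)=0. stock: 0 - 0 = 0. total_sold = 13
  Event 6 (sale 3): sell min(3,0)=0. stock: 0 - 0 = 0. total_sold = 13
  Event 7 (sale 3): sell min(3,0)=0. stock: 0 - 0 = 0. total_sold = 13
  Event 8 (sale 11): sell min(11,0)=0. stock: 0 - 0 = 0. total_sold = 13
  Event 9 (restock 21): 0 + 21 = 21
  Event 10 (sale 1): sell min(1,21)=1. stock: 21 - 1 = 20. total_sold = 14
  Event 11 (sale 22): sell min(22,20)=20. stock: 20 - 20 = 0. total_sold = 34
  Event 12 (adjust -10): 0 + -10 = 0 (clamped to 0)
  Event 13 (restock 32): 0 + 32 = 32
  Event 14 (return 2): 32 + 2 = 34
  Event 15 (sale 6): sell min(6,34)=6. stock: 34 - 6 = 28. total_sold = 40
Final: stock = 28, total_sold = 40

First zero at event 3.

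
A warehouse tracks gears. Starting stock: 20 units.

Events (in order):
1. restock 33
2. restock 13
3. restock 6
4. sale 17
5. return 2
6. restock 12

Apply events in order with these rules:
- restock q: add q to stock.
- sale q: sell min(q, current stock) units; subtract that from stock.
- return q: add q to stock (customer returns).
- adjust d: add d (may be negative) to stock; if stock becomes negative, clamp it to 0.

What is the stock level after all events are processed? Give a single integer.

Answer: 69

Derivation:
Processing events:
Start: stock = 20
  Event 1 (restock 33): 20 + 33 = 53
  Event 2 (restock 13): 53 + 13 = 66
  Event 3 (restock 6): 66 + 6 = 72
  Event 4 (sale 17): sell min(17,72)=17. stock: 72 - 17 = 55. total_sold = 17
  Event 5 (return 2): 55 + 2 = 57
  Event 6 (restock 12): 57 + 12 = 69
Final: stock = 69, total_sold = 17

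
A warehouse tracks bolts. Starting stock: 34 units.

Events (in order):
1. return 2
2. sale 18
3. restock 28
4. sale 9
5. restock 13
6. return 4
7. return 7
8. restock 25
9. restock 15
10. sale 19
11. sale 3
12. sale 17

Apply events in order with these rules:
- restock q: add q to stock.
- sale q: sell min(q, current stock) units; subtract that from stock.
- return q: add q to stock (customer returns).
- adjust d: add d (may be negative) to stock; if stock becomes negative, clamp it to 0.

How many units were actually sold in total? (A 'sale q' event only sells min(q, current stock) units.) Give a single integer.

Processing events:
Start: stock = 34
  Event 1 (return 2): 34 + 2 = 36
  Event 2 (sale 18): sell min(18,36)=18. stock: 36 - 18 = 18. total_sold = 18
  Event 3 (restock 28): 18 + 28 = 46
  Event 4 (sale 9): sell min(9,46)=9. stock: 46 - 9 = 37. total_sold = 27
  Event 5 (restock 13): 37 + 13 = 50
  Event 6 (return 4): 50 + 4 = 54
  Event 7 (return 7): 54 + 7 = 61
  Event 8 (restock 25): 61 + 25 = 86
  Event 9 (restock 15): 86 + 15 = 101
  Event 10 (sale 19): sell min(19,101)=19. stock: 101 - 19 = 82. total_sold = 46
  Event 11 (sale 3): sell min(3,82)=3. stock: 82 - 3 = 79. total_sold = 49
  Event 12 (sale 17): sell min(17,79)=17. stock: 79 - 17 = 62. total_sold = 66
Final: stock = 62, total_sold = 66

Answer: 66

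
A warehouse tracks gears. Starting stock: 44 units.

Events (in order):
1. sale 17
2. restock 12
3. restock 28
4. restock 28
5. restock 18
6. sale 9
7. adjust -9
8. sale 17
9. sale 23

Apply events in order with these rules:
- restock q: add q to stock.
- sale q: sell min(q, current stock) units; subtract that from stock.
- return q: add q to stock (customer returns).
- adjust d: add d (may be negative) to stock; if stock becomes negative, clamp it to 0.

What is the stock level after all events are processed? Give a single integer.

Processing events:
Start: stock = 44
  Event 1 (sale 17): sell min(17,44)=17. stock: 44 - 17 = 27. total_sold = 17
  Event 2 (restock 12): 27 + 12 = 39
  Event 3 (restock 28): 39 + 28 = 67
  Event 4 (restock 28): 67 + 28 = 95
  Event 5 (restock 18): 95 + 18 = 113
  Event 6 (sale 9): sell min(9,113)=9. stock: 113 - 9 = 104. total_sold = 26
  Event 7 (adjust -9): 104 + -9 = 95
  Event 8 (sale 17): sell min(17,95)=17. stock: 95 - 17 = 78. total_sold = 43
  Event 9 (sale 23): sell min(23,78)=23. stock: 78 - 23 = 55. total_sold = 66
Final: stock = 55, total_sold = 66

Answer: 55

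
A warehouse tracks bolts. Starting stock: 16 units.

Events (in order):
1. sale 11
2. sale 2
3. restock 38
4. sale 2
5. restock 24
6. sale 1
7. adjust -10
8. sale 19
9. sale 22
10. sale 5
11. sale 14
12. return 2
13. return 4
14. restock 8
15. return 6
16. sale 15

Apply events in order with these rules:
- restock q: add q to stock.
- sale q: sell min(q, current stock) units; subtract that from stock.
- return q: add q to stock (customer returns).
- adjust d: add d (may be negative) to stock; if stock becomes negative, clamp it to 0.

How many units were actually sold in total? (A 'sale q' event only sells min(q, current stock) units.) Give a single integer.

Answer: 83

Derivation:
Processing events:
Start: stock = 16
  Event 1 (sale 11): sell min(11,16)=11. stock: 16 - 11 = 5. total_sold = 11
  Event 2 (sale 2): sell min(2,5)=2. stock: 5 - 2 = 3. total_sold = 13
  Event 3 (restock 38): 3 + 38 = 41
  Event 4 (sale 2): sell min(2,41)=2. stock: 41 - 2 = 39. total_sold = 15
  Event 5 (restock 24): 39 + 24 = 63
  Event 6 (sale 1): sell min(1,63)=1. stock: 63 - 1 = 62. total_sold = 16
  Event 7 (adjust -10): 62 + -10 = 52
  Event 8 (sale 19): sell min(19,52)=19. stock: 52 - 19 = 33. total_sold = 35
  Event 9 (sale 22): sell min(22,33)=22. stock: 33 - 22 = 11. total_sold = 57
  Event 10 (sale 5): sell min(5,11)=5. stock: 11 - 5 = 6. total_sold = 62
  Event 11 (sale 14): sell min(14,6)=6. stock: 6 - 6 = 0. total_sold = 68
  Event 12 (return 2): 0 + 2 = 2
  Event 13 (return 4): 2 + 4 = 6
  Event 14 (restock 8): 6 + 8 = 14
  Event 15 (return 6): 14 + 6 = 20
  Event 16 (sale 15): sell min(15,20)=15. stock: 20 - 15 = 5. total_sold = 83
Final: stock = 5, total_sold = 83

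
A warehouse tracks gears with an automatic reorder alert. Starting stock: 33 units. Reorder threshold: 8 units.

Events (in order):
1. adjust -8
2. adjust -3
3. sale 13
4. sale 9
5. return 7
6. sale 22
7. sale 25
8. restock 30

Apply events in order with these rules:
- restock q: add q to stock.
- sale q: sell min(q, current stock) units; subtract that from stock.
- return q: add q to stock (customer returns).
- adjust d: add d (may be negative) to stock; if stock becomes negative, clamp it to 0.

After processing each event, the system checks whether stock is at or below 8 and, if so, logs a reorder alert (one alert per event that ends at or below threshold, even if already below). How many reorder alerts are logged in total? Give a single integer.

Processing events:
Start: stock = 33
  Event 1 (adjust -8): 33 + -8 = 25
  Event 2 (adjust -3): 25 + -3 = 22
  Event 3 (sale 13): sell min(13,22)=13. stock: 22 - 13 = 9. total_sold = 13
  Event 4 (sale 9): sell min(9,9)=9. stock: 9 - 9 = 0. total_sold = 22
  Event 5 (return 7): 0 + 7 = 7
  Event 6 (sale 22): sell min(22,7)=7. stock: 7 - 7 = 0. total_sold = 29
  Event 7 (sale 25): sell min(25,0)=0. stock: 0 - 0 = 0. total_sold = 29
  Event 8 (restock 30): 0 + 30 = 30
Final: stock = 30, total_sold = 29

Checking against threshold 8:
  After event 1: stock=25 > 8
  After event 2: stock=22 > 8
  After event 3: stock=9 > 8
  After event 4: stock=0 <= 8 -> ALERT
  After event 5: stock=7 <= 8 -> ALERT
  After event 6: stock=0 <= 8 -> ALERT
  After event 7: stock=0 <= 8 -> ALERT
  After event 8: stock=30 > 8
Alert events: [4, 5, 6, 7]. Count = 4

Answer: 4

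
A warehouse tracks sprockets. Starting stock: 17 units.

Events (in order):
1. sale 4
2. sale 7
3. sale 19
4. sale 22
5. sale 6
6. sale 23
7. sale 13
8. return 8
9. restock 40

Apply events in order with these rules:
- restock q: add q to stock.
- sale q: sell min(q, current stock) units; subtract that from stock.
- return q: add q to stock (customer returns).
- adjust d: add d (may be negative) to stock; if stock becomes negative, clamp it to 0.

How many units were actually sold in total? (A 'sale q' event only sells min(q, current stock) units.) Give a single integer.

Answer: 17

Derivation:
Processing events:
Start: stock = 17
  Event 1 (sale 4): sell min(4,17)=4. stock: 17 - 4 = 13. total_sold = 4
  Event 2 (sale 7): sell min(7,13)=7. stock: 13 - 7 = 6. total_sold = 11
  Event 3 (sale 19): sell min(19,6)=6. stock: 6 - 6 = 0. total_sold = 17
  Event 4 (sale 22): sell min(22,0)=0. stock: 0 - 0 = 0. total_sold = 17
  Event 5 (sale 6): sell min(6,0)=0. stock: 0 - 0 = 0. total_sold = 17
  Event 6 (sale 23): sell min(23,0)=0. stock: 0 - 0 = 0. total_sold = 17
  Event 7 (sale 13): sell min(13,0)=0. stock: 0 - 0 = 0. total_sold = 17
  Event 8 (return 8): 0 + 8 = 8
  Event 9 (restock 40): 8 + 40 = 48
Final: stock = 48, total_sold = 17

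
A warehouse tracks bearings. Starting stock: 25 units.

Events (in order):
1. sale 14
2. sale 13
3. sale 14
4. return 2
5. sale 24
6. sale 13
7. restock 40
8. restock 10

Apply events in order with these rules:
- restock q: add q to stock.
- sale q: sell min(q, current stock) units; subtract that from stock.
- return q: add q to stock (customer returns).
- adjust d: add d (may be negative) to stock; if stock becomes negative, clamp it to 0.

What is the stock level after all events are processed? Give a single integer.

Answer: 50

Derivation:
Processing events:
Start: stock = 25
  Event 1 (sale 14): sell min(14,25)=14. stock: 25 - 14 = 11. total_sold = 14
  Event 2 (sale 13): sell min(13,11)=11. stock: 11 - 11 = 0. total_sold = 25
  Event 3 (sale 14): sell min(14,0)=0. stock: 0 - 0 = 0. total_sold = 25
  Event 4 (return 2): 0 + 2 = 2
  Event 5 (sale 24): sell min(24,2)=2. stock: 2 - 2 = 0. total_sold = 27
  Event 6 (sale 13): sell min(13,0)=0. stock: 0 - 0 = 0. total_sold = 27
  Event 7 (restock 40): 0 + 40 = 40
  Event 8 (restock 10): 40 + 10 = 50
Final: stock = 50, total_sold = 27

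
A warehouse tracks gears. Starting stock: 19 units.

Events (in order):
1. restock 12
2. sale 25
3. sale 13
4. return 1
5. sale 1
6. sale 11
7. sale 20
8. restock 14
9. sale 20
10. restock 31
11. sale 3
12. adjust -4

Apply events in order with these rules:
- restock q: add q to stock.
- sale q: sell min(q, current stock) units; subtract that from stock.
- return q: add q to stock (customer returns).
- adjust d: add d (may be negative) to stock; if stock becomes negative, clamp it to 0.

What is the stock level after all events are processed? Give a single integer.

Answer: 24

Derivation:
Processing events:
Start: stock = 19
  Event 1 (restock 12): 19 + 12 = 31
  Event 2 (sale 25): sell min(25,31)=25. stock: 31 - 25 = 6. total_sold = 25
  Event 3 (sale 13): sell min(13,6)=6. stock: 6 - 6 = 0. total_sold = 31
  Event 4 (return 1): 0 + 1 = 1
  Event 5 (sale 1): sell min(1,1)=1. stock: 1 - 1 = 0. total_sold = 32
  Event 6 (sale 11): sell min(11,0)=0. stock: 0 - 0 = 0. total_sold = 32
  Event 7 (sale 20): sell min(20,0)=0. stock: 0 - 0 = 0. total_sold = 32
  Event 8 (restock 14): 0 + 14 = 14
  Event 9 (sale 20): sell min(20,14)=14. stock: 14 - 14 = 0. total_sold = 46
  Event 10 (restock 31): 0 + 31 = 31
  Event 11 (sale 3): sell min(3,31)=3. stock: 31 - 3 = 28. total_sold = 49
  Event 12 (adjust -4): 28 + -4 = 24
Final: stock = 24, total_sold = 49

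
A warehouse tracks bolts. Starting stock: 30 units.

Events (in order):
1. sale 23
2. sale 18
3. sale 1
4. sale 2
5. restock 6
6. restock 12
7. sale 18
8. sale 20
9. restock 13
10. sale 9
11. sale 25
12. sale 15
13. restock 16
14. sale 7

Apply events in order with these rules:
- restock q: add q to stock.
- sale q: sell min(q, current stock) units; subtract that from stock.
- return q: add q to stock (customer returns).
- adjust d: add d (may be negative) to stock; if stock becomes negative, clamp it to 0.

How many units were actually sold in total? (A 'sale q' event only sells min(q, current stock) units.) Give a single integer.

Answer: 68

Derivation:
Processing events:
Start: stock = 30
  Event 1 (sale 23): sell min(23,30)=23. stock: 30 - 23 = 7. total_sold = 23
  Event 2 (sale 18): sell min(18,7)=7. stock: 7 - 7 = 0. total_sold = 30
  Event 3 (sale 1): sell min(1,0)=0. stock: 0 - 0 = 0. total_sold = 30
  Event 4 (sale 2): sell min(2,0)=0. stock: 0 - 0 = 0. total_sold = 30
  Event 5 (restock 6): 0 + 6 = 6
  Event 6 (restock 12): 6 + 12 = 18
  Event 7 (sale 18): sell min(18,18)=18. stock: 18 - 18 = 0. total_sold = 48
  Event 8 (sale 20): sell min(20,0)=0. stock: 0 - 0 = 0. total_sold = 48
  Event 9 (restock 13): 0 + 13 = 13
  Event 10 (sale 9): sell min(9,13)=9. stock: 13 - 9 = 4. total_sold = 57
  Event 11 (sale 25): sell min(25,4)=4. stock: 4 - 4 = 0. total_sold = 61
  Event 12 (sale 15): sell min(15,0)=0. stock: 0 - 0 = 0. total_sold = 61
  Event 13 (restock 16): 0 + 16 = 16
  Event 14 (sale 7): sell min(7,16)=7. stock: 16 - 7 = 9. total_sold = 68
Final: stock = 9, total_sold = 68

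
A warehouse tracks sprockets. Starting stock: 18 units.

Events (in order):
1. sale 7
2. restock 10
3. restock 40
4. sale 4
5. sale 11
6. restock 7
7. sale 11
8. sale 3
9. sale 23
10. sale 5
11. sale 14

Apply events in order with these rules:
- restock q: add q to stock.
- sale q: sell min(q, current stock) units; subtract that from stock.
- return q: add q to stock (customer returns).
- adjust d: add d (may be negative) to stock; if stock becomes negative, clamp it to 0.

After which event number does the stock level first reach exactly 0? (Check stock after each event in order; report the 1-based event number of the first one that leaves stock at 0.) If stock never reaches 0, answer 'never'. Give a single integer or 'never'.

Processing events:
Start: stock = 18
  Event 1 (sale 7): sell min(7,18)=7. stock: 18 - 7 = 11. total_sold = 7
  Event 2 (restock 10): 11 + 10 = 21
  Event 3 (restock 40): 21 + 40 = 61
  Event 4 (sale 4): sell min(4,61)=4. stock: 61 - 4 = 57. total_sold = 11
  Event 5 (sale 11): sell min(11,57)=11. stock: 57 - 11 = 46. total_sold = 22
  Event 6 (restock 7): 46 + 7 = 53
  Event 7 (sale 11): sell min(11,53)=11. stock: 53 - 11 = 42. total_sold = 33
  Event 8 (sale 3): sell min(3,42)=3. stock: 42 - 3 = 39. total_sold = 36
  Event 9 (sale 23): sell min(23,39)=23. stock: 39 - 23 = 16. total_sold = 59
  Event 10 (sale 5): sell min(5,16)=5. stock: 16 - 5 = 11. total_sold = 64
  Event 11 (sale 14): sell min(14,11)=11. stock: 11 - 11 = 0. total_sold = 75
Final: stock = 0, total_sold = 75

First zero at event 11.

Answer: 11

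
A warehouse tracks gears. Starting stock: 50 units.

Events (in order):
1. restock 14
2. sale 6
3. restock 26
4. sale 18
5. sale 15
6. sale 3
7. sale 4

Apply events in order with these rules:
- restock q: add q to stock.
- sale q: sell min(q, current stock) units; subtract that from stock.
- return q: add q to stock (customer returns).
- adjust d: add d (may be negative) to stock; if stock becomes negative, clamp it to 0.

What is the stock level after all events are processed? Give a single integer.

Processing events:
Start: stock = 50
  Event 1 (restock 14): 50 + 14 = 64
  Event 2 (sale 6): sell min(6,64)=6. stock: 64 - 6 = 58. total_sold = 6
  Event 3 (restock 26): 58 + 26 = 84
  Event 4 (sale 18): sell min(18,84)=18. stock: 84 - 18 = 66. total_sold = 24
  Event 5 (sale 15): sell min(15,66)=15. stock: 66 - 15 = 51. total_sold = 39
  Event 6 (sale 3): sell min(3,51)=3. stock: 51 - 3 = 48. total_sold = 42
  Event 7 (sale 4): sell min(4,48)=4. stock: 48 - 4 = 44. total_sold = 46
Final: stock = 44, total_sold = 46

Answer: 44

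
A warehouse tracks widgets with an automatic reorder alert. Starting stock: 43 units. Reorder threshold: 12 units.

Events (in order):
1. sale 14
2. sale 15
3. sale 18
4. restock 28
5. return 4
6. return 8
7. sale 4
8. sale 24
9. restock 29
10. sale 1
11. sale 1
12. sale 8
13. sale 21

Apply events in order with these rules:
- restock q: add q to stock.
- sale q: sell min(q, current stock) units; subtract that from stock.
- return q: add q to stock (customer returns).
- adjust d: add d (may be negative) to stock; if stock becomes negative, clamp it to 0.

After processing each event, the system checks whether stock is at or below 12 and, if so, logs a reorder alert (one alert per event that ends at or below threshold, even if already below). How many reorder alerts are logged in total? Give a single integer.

Answer: 3

Derivation:
Processing events:
Start: stock = 43
  Event 1 (sale 14): sell min(14,43)=14. stock: 43 - 14 = 29. total_sold = 14
  Event 2 (sale 15): sell min(15,29)=15. stock: 29 - 15 = 14. total_sold = 29
  Event 3 (sale 18): sell min(18,14)=14. stock: 14 - 14 = 0. total_sold = 43
  Event 4 (restock 28): 0 + 28 = 28
  Event 5 (return 4): 28 + 4 = 32
  Event 6 (return 8): 32 + 8 = 40
  Event 7 (sale 4): sell min(4,40)=4. stock: 40 - 4 = 36. total_sold = 47
  Event 8 (sale 24): sell min(24,36)=24. stock: 36 - 24 = 12. total_sold = 71
  Event 9 (restock 29): 12 + 29 = 41
  Event 10 (sale 1): sell min(1,41)=1. stock: 41 - 1 = 40. total_sold = 72
  Event 11 (sale 1): sell min(1,40)=1. stock: 40 - 1 = 39. total_sold = 73
  Event 12 (sale 8): sell min(8,39)=8. stock: 39 - 8 = 31. total_sold = 81
  Event 13 (sale 21): sell min(21,31)=21. stock: 31 - 21 = 10. total_sold = 102
Final: stock = 10, total_sold = 102

Checking against threshold 12:
  After event 1: stock=29 > 12
  After event 2: stock=14 > 12
  After event 3: stock=0 <= 12 -> ALERT
  After event 4: stock=28 > 12
  After event 5: stock=32 > 12
  After event 6: stock=40 > 12
  After event 7: stock=36 > 12
  After event 8: stock=12 <= 12 -> ALERT
  After event 9: stock=41 > 12
  After event 10: stock=40 > 12
  After event 11: stock=39 > 12
  After event 12: stock=31 > 12
  After event 13: stock=10 <= 12 -> ALERT
Alert events: [3, 8, 13]. Count = 3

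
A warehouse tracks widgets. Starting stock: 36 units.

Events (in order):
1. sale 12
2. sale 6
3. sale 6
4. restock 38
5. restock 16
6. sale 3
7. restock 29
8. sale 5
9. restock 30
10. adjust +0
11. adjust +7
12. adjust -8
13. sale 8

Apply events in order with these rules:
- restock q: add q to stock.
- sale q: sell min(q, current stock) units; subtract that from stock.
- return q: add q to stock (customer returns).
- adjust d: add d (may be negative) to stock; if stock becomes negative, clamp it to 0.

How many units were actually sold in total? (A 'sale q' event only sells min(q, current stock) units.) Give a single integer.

Processing events:
Start: stock = 36
  Event 1 (sale 12): sell min(12,36)=12. stock: 36 - 12 = 24. total_sold = 12
  Event 2 (sale 6): sell min(6,24)=6. stock: 24 - 6 = 18. total_sold = 18
  Event 3 (sale 6): sell min(6,18)=6. stock: 18 - 6 = 12. total_sold = 24
  Event 4 (restock 38): 12 + 38 = 50
  Event 5 (restock 16): 50 + 16 = 66
  Event 6 (sale 3): sell min(3,66)=3. stock: 66 - 3 = 63. total_sold = 27
  Event 7 (restock 29): 63 + 29 = 92
  Event 8 (sale 5): sell min(5,92)=5. stock: 92 - 5 = 87. total_sold = 32
  Event 9 (restock 30): 87 + 30 = 117
  Event 10 (adjust +0): 117 + 0 = 117
  Event 11 (adjust +7): 117 + 7 = 124
  Event 12 (adjust -8): 124 + -8 = 116
  Event 13 (sale 8): sell min(8,116)=8. stock: 116 - 8 = 108. total_sold = 40
Final: stock = 108, total_sold = 40

Answer: 40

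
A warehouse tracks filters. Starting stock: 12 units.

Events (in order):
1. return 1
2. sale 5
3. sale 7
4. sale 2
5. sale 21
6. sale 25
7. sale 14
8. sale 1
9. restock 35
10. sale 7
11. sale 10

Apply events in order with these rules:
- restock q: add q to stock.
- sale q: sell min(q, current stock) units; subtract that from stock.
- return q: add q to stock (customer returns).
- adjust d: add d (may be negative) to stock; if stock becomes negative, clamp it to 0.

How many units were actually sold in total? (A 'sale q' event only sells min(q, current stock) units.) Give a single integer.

Answer: 30

Derivation:
Processing events:
Start: stock = 12
  Event 1 (return 1): 12 + 1 = 13
  Event 2 (sale 5): sell min(5,13)=5. stock: 13 - 5 = 8. total_sold = 5
  Event 3 (sale 7): sell min(7,8)=7. stock: 8 - 7 = 1. total_sold = 12
  Event 4 (sale 2): sell min(2,1)=1. stock: 1 - 1 = 0. total_sold = 13
  Event 5 (sale 21): sell min(21,0)=0. stock: 0 - 0 = 0. total_sold = 13
  Event 6 (sale 25): sell min(25,0)=0. stock: 0 - 0 = 0. total_sold = 13
  Event 7 (sale 14): sell min(14,0)=0. stock: 0 - 0 = 0. total_sold = 13
  Event 8 (sale 1): sell min(1,0)=0. stock: 0 - 0 = 0. total_sold = 13
  Event 9 (restock 35): 0 + 35 = 35
  Event 10 (sale 7): sell min(7,35)=7. stock: 35 - 7 = 28. total_sold = 20
  Event 11 (sale 10): sell min(10,28)=10. stock: 28 - 10 = 18. total_sold = 30
Final: stock = 18, total_sold = 30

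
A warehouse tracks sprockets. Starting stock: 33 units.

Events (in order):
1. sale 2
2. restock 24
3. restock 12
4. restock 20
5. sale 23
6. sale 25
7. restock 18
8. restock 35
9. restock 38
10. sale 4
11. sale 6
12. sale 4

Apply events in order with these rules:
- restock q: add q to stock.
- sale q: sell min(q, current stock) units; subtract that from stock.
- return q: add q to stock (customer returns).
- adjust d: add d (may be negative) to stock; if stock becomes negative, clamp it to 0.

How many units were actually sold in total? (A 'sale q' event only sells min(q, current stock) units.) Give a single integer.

Answer: 64

Derivation:
Processing events:
Start: stock = 33
  Event 1 (sale 2): sell min(2,33)=2. stock: 33 - 2 = 31. total_sold = 2
  Event 2 (restock 24): 31 + 24 = 55
  Event 3 (restock 12): 55 + 12 = 67
  Event 4 (restock 20): 67 + 20 = 87
  Event 5 (sale 23): sell min(23,87)=23. stock: 87 - 23 = 64. total_sold = 25
  Event 6 (sale 25): sell min(25,64)=25. stock: 64 - 25 = 39. total_sold = 50
  Event 7 (restock 18): 39 + 18 = 57
  Event 8 (restock 35): 57 + 35 = 92
  Event 9 (restock 38): 92 + 38 = 130
  Event 10 (sale 4): sell min(4,130)=4. stock: 130 - 4 = 126. total_sold = 54
  Event 11 (sale 6): sell min(6,126)=6. stock: 126 - 6 = 120. total_sold = 60
  Event 12 (sale 4): sell min(4,120)=4. stock: 120 - 4 = 116. total_sold = 64
Final: stock = 116, total_sold = 64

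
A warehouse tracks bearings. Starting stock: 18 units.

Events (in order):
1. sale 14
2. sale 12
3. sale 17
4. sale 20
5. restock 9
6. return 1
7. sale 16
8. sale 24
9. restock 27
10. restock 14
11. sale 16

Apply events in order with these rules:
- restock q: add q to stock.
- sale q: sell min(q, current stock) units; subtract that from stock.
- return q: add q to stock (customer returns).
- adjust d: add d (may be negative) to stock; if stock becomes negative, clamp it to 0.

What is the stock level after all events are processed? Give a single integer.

Answer: 25

Derivation:
Processing events:
Start: stock = 18
  Event 1 (sale 14): sell min(14,18)=14. stock: 18 - 14 = 4. total_sold = 14
  Event 2 (sale 12): sell min(12,4)=4. stock: 4 - 4 = 0. total_sold = 18
  Event 3 (sale 17): sell min(17,0)=0. stock: 0 - 0 = 0. total_sold = 18
  Event 4 (sale 20): sell min(20,0)=0. stock: 0 - 0 = 0. total_sold = 18
  Event 5 (restock 9): 0 + 9 = 9
  Event 6 (return 1): 9 + 1 = 10
  Event 7 (sale 16): sell min(16,10)=10. stock: 10 - 10 = 0. total_sold = 28
  Event 8 (sale 24): sell min(24,0)=0. stock: 0 - 0 = 0. total_sold = 28
  Event 9 (restock 27): 0 + 27 = 27
  Event 10 (restock 14): 27 + 14 = 41
  Event 11 (sale 16): sell min(16,41)=16. stock: 41 - 16 = 25. total_sold = 44
Final: stock = 25, total_sold = 44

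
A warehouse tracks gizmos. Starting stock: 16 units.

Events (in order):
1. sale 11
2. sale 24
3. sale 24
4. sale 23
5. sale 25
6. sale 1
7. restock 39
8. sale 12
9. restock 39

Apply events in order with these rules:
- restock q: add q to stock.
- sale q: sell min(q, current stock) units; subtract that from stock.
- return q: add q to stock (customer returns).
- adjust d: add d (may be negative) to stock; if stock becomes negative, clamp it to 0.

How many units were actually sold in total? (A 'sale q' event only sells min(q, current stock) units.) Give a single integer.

Answer: 28

Derivation:
Processing events:
Start: stock = 16
  Event 1 (sale 11): sell min(11,16)=11. stock: 16 - 11 = 5. total_sold = 11
  Event 2 (sale 24): sell min(24,5)=5. stock: 5 - 5 = 0. total_sold = 16
  Event 3 (sale 24): sell min(24,0)=0. stock: 0 - 0 = 0. total_sold = 16
  Event 4 (sale 23): sell min(23,0)=0. stock: 0 - 0 = 0. total_sold = 16
  Event 5 (sale 25): sell min(25,0)=0. stock: 0 - 0 = 0. total_sold = 16
  Event 6 (sale 1): sell min(1,0)=0. stock: 0 - 0 = 0. total_sold = 16
  Event 7 (restock 39): 0 + 39 = 39
  Event 8 (sale 12): sell min(12,39)=12. stock: 39 - 12 = 27. total_sold = 28
  Event 9 (restock 39): 27 + 39 = 66
Final: stock = 66, total_sold = 28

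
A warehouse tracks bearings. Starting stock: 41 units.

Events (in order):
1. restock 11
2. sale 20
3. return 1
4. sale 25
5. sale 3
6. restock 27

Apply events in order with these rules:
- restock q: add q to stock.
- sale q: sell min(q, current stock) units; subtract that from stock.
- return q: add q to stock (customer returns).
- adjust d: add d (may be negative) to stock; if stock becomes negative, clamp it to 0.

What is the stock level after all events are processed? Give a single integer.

Answer: 32

Derivation:
Processing events:
Start: stock = 41
  Event 1 (restock 11): 41 + 11 = 52
  Event 2 (sale 20): sell min(20,52)=20. stock: 52 - 20 = 32. total_sold = 20
  Event 3 (return 1): 32 + 1 = 33
  Event 4 (sale 25): sell min(25,33)=25. stock: 33 - 25 = 8. total_sold = 45
  Event 5 (sale 3): sell min(3,8)=3. stock: 8 - 3 = 5. total_sold = 48
  Event 6 (restock 27): 5 + 27 = 32
Final: stock = 32, total_sold = 48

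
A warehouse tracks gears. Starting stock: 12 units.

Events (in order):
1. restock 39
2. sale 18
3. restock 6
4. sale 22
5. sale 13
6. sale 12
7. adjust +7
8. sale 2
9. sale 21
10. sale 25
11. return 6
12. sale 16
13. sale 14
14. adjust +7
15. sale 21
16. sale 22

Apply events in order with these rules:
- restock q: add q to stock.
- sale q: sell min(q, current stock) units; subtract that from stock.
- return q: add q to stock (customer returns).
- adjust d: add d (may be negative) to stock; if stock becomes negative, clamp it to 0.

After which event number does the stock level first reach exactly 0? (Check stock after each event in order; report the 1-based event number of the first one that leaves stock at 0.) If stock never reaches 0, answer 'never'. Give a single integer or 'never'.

Processing events:
Start: stock = 12
  Event 1 (restock 39): 12 + 39 = 51
  Event 2 (sale 18): sell min(18,51)=18. stock: 51 - 18 = 33. total_sold = 18
  Event 3 (restock 6): 33 + 6 = 39
  Event 4 (sale 22): sell min(22,39)=22. stock: 39 - 22 = 17. total_sold = 40
  Event 5 (sale 13): sell min(13,17)=13. stock: 17 - 13 = 4. total_sold = 53
  Event 6 (sale 12): sell min(12,4)=4. stock: 4 - 4 = 0. total_sold = 57
  Event 7 (adjust +7): 0 + 7 = 7
  Event 8 (sale 2): sell min(2,7)=2. stock: 7 - 2 = 5. total_sold = 59
  Event 9 (sale 21): sell min(21,5)=5. stock: 5 - 5 = 0. total_sold = 64
  Event 10 (sale 25): sell min(25,0)=0. stock: 0 - 0 = 0. total_sold = 64
  Event 11 (return 6): 0 + 6 = 6
  Event 12 (sale 16): sell min(16,6)=6. stock: 6 - 6 = 0. total_sold = 70
  Event 13 (sale 14): sell min(14,0)=0. stock: 0 - 0 = 0. total_sold = 70
  Event 14 (adjust +7): 0 + 7 = 7
  Event 15 (sale 21): sell min(21,7)=7. stock: 7 - 7 = 0. total_sold = 77
  Event 16 (sale 22): sell min(22,0)=0. stock: 0 - 0 = 0. total_sold = 77
Final: stock = 0, total_sold = 77

First zero at event 6.

Answer: 6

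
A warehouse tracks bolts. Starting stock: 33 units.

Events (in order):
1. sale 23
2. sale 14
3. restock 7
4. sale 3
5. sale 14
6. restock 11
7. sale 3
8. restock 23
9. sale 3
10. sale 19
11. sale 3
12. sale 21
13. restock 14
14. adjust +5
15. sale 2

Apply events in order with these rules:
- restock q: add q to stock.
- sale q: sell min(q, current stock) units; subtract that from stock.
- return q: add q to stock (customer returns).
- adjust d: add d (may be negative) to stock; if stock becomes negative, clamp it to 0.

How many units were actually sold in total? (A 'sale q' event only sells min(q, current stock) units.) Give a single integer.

Processing events:
Start: stock = 33
  Event 1 (sale 23): sell min(23,33)=23. stock: 33 - 23 = 10. total_sold = 23
  Event 2 (sale 14): sell min(14,10)=10. stock: 10 - 10 = 0. total_sold = 33
  Event 3 (restock 7): 0 + 7 = 7
  Event 4 (sale 3): sell min(3,7)=3. stock: 7 - 3 = 4. total_sold = 36
  Event 5 (sale 14): sell min(14,4)=4. stock: 4 - 4 = 0. total_sold = 40
  Event 6 (restock 11): 0 + 11 = 11
  Event 7 (sale 3): sell min(3,11)=3. stock: 11 - 3 = 8. total_sold = 43
  Event 8 (restock 23): 8 + 23 = 31
  Event 9 (sale 3): sell min(3,31)=3. stock: 31 - 3 = 28. total_sold = 46
  Event 10 (sale 19): sell min(19,28)=19. stock: 28 - 19 = 9. total_sold = 65
  Event 11 (sale 3): sell min(3,9)=3. stock: 9 - 3 = 6. total_sold = 68
  Event 12 (sale 21): sell min(21,6)=6. stock: 6 - 6 = 0. total_sold = 74
  Event 13 (restock 14): 0 + 14 = 14
  Event 14 (adjust +5): 14 + 5 = 19
  Event 15 (sale 2): sell min(2,19)=2. stock: 19 - 2 = 17. total_sold = 76
Final: stock = 17, total_sold = 76

Answer: 76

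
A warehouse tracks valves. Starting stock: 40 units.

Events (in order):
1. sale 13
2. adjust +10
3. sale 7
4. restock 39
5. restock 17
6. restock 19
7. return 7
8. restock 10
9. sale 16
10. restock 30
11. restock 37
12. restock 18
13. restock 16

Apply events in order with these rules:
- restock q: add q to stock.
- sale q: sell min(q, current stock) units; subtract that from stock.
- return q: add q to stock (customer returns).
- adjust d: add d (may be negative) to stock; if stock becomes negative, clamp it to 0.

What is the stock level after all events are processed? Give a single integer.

Processing events:
Start: stock = 40
  Event 1 (sale 13): sell min(13,40)=13. stock: 40 - 13 = 27. total_sold = 13
  Event 2 (adjust +10): 27 + 10 = 37
  Event 3 (sale 7): sell min(7,37)=7. stock: 37 - 7 = 30. total_sold = 20
  Event 4 (restock 39): 30 + 39 = 69
  Event 5 (restock 17): 69 + 17 = 86
  Event 6 (restock 19): 86 + 19 = 105
  Event 7 (return 7): 105 + 7 = 112
  Event 8 (restock 10): 112 + 10 = 122
  Event 9 (sale 16): sell min(16,122)=16. stock: 122 - 16 = 106. total_sold = 36
  Event 10 (restock 30): 106 + 30 = 136
  Event 11 (restock 37): 136 + 37 = 173
  Event 12 (restock 18): 173 + 18 = 191
  Event 13 (restock 16): 191 + 16 = 207
Final: stock = 207, total_sold = 36

Answer: 207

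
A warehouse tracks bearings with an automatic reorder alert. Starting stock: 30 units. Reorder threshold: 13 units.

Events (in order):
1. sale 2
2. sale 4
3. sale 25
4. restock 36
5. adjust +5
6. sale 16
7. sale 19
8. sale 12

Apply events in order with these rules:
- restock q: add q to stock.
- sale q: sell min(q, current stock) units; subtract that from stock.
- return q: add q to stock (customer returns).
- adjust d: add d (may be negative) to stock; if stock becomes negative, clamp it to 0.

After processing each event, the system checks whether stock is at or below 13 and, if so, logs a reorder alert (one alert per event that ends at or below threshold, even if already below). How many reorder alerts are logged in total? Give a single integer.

Processing events:
Start: stock = 30
  Event 1 (sale 2): sell min(2,30)=2. stock: 30 - 2 = 28. total_sold = 2
  Event 2 (sale 4): sell min(4,28)=4. stock: 28 - 4 = 24. total_sold = 6
  Event 3 (sale 25): sell min(25,24)=24. stock: 24 - 24 = 0. total_sold = 30
  Event 4 (restock 36): 0 + 36 = 36
  Event 5 (adjust +5): 36 + 5 = 41
  Event 6 (sale 16): sell min(16,41)=16. stock: 41 - 16 = 25. total_sold = 46
  Event 7 (sale 19): sell min(19,25)=19. stock: 25 - 19 = 6. total_sold = 65
  Event 8 (sale 12): sell min(12,6)=6. stock: 6 - 6 = 0. total_sold = 71
Final: stock = 0, total_sold = 71

Checking against threshold 13:
  After event 1: stock=28 > 13
  After event 2: stock=24 > 13
  After event 3: stock=0 <= 13 -> ALERT
  After event 4: stock=36 > 13
  After event 5: stock=41 > 13
  After event 6: stock=25 > 13
  After event 7: stock=6 <= 13 -> ALERT
  After event 8: stock=0 <= 13 -> ALERT
Alert events: [3, 7, 8]. Count = 3

Answer: 3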